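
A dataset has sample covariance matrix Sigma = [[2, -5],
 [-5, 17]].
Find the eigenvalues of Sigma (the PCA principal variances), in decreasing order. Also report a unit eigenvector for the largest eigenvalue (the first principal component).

Step 1 — characteristic polynomial of 2×2 Sigma:
  det(Sigma - λI) = λ² - trace · λ + det = 0.
  trace = 2 + 17 = 19, det = 2·17 - (-5)² = 9.
Step 2 — discriminant:
  Δ = trace² - 4·det = 361 - 36 = 325.
Step 3 — eigenvalues:
  λ = (trace ± √Δ)/2 = (19 ± 18.0278)/2,
  λ_1 = 18.5139,  λ_2 = 0.4861.

Step 4 — unit eigenvector for λ_1: solve (Sigma - λ_1 I)v = 0. First row:
  (2 - 18.5139)·v_x + (-5)·v_y = 0, i.e. (-16.5139)·v_x + (-5)·v_y = 0,
  so v ∝ (b, λ_1 - a) = (-5, 16.5139); multiply by -1 so the first entry is positive: u = (5, -16.5139).
  ||u|| = √((5)² + (-16.5139)²) = √(297.7082) ≈ 17.2542,
  v_1 = u/||u|| ≈ (0.2898, -0.9571) (||v_1|| = 1).

λ_1 = 18.5139,  λ_2 = 0.4861;  v_1 ≈ (0.2898, -0.9571)


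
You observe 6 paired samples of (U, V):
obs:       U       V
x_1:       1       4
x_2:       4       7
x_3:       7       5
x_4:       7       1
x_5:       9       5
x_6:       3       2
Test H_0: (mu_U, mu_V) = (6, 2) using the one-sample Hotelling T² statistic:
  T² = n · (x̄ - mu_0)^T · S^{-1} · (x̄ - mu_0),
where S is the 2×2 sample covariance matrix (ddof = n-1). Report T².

Step 1 — sample mean vector:
  mean(U) = (1 + 4 + 7 + 7 + 9 + 3) / 6 = 31/6 = 5.1667
  mean(V) = (4 + 7 + 5 + 1 + 5 + 2) / 6 = 24/6 = 4
  x̄ = (5.1667, 4),  deviation x̄ - mu_0 = (5.1667, 4) - (6, 2) = (-0.8333, 2).

Step 2 — sample covariance matrix, S[i,j] = (1/(n-1)) · Σ_k (x_{k,i} - mean_i) · (x_{k,j} - mean_j), divisor n-1 = 5:
  S[U,U] = ((-4.1667)·(-4.1667) + (-1.1667)·(-1.1667) + (1.8333)·(1.8333) + (1.8333)·(1.8333) + (3.8333)·(3.8333) + (-2.1667)·(-2.1667)) / 5 = 44.8333/5 = 8.9667
  S[U,V] = ((-4.1667)·(0) + (-1.1667)·(3) + (1.8333)·(1) + (1.8333)·(-3) + (3.8333)·(1) + (-2.1667)·(-2)) / 5 = 1/5 = 0.2
  S[V,V] = ((0)·(0) + (3)·(3) + (1)·(1) + (-3)·(-3) + (1)·(1) + (-2)·(-2)) / 5 = 24/5 = 4.8
  S = [[8.9667, 0.2],
 [0.2, 4.8]].

Step 3 — invert S. det(S) = 8.9667·4.8 - (0.2)² = 43.
  S^{-1} = (1/det) · [[d, -b], [-b, a]] = [[0.1116, -0.0047],
 [-0.0047, 0.2085]].

Step 4 — quadratic form (x̄ - mu_0)^T · S^{-1} · (x̄ - mu_0):
  S^{-1} · (x̄ - mu_0) = (-0.1023, 0.4209),
  (x̄ - mu_0)^T · [...] = (-0.8333)·(-0.1023) + (2)·(0.4209) = 0.9271.

Step 5 — scale by n: T² = 6 · 0.9271 = 5.5628.

T² ≈ 5.5628


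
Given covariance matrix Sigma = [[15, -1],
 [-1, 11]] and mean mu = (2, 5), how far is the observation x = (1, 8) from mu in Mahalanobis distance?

Step 1 — centre the observation: (x - mu) = (-1, 3).

Step 2 — invert Sigma. det(Sigma) = 15·11 - (-1)² = 164.
  Sigma^{-1} = (1/det) · [[d, -b], [-b, a]] = [[0.0671, 0.0061],
 [0.0061, 0.0915]].

Step 3 — form the quadratic (x - mu)^T · Sigma^{-1} · (x - mu):
  Sigma^{-1} · (x - mu) = (-0.0488, 0.2683).
  (x - mu)^T · [Sigma^{-1} · (x - mu)] = (-1)·(-0.0488) + (3)·(0.2683) = 0.8537.

Step 4 — take square root: d = √(0.8537) ≈ 0.9239.

d(x, mu) = √(0.8537) ≈ 0.9239


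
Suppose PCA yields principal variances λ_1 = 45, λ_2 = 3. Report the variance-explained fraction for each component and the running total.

Step 1 — total variance = trace(Sigma) = Σ λ_i = 45 + 3 = 48.

Step 2 — fraction explained by component i = λ_i / Σ λ:
  PC1: 45/48 = 0.9375
  PC2: 3/48 = 0.0625

Step 3 — cumulative fraction after k components = (λ_1 + ... + λ_k) / Σ λ:
  k = 1: 45/48 = 0.9375
  k = 2: (45 + 3)/48 = 48/48 = 1

Summary (fraction, with percent):

explained: PC1 0.9375 (93.75%), PC2 0.0625 (6.25%);  cumulative: 0.9375, 1


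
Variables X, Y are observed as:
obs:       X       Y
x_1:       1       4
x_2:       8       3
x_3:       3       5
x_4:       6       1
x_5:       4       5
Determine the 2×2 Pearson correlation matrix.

Step 1 — column means:
  mean(X) = (1 + 8 + 3 + 6 + 4) / 5 = 22/5 = 4.4
  mean(Y) = (4 + 3 + 5 + 1 + 5) / 5 = 18/5 = 3.6

Step 2 — sample variances and covariances s[i,j] = (1/(n-1)) · Σ_k (x_{k,i} - mean_i) · (x_{k,j} - mean_j), with n-1 = 4:
  s[X,X] = ((-3.4)·(-3.4) + (3.6)·(3.6) + (-1.4)·(-1.4) + (1.6)·(1.6) + (-0.4)·(-0.4)) / 4 = 29.2/4 = 7.3
  s[X,Y] = ((-3.4)·(0.4) + (3.6)·(-0.6) + (-1.4)·(1.4) + (1.6)·(-2.6) + (-0.4)·(1.4)) / 4 = -10.2/4 = -2.55
  s[Y,Y] = ((0.4)·(0.4) + (-0.6)·(-0.6) + (1.4)·(1.4) + (-2.6)·(-2.6) + (1.4)·(1.4)) / 4 = 11.2/4 = 2.8
  Sample standard deviations s_i = √(s[i,i]):
  s(X) = √(7.3) = 2.7019
  s(Y) = √(2.8) = 1.6733

Step 3 — r_{ij} = s_{ij} / (s_i · s_j):
  r[X,X] = 1 (diagonal).
  r[X,Y] = -2.55 / (2.7019 · 1.6733) = -2.55 / 4.5211 = -0.564
  r[Y,Y] = 1 (diagonal).

R is symmetric with unit diagonal. Assembling:

R = [[1, -0.564],
 [-0.564, 1]]


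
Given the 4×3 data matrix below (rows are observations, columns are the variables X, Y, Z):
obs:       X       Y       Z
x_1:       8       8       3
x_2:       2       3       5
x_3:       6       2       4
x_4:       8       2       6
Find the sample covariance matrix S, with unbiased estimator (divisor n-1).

Step 1 — column means:
  mean(X) = (8 + 2 + 6 + 8) / 4 = 24/4 = 6
  mean(Y) = (8 + 3 + 2 + 2) / 4 = 15/4 = 3.75
  mean(Z) = (3 + 5 + 4 + 6) / 4 = 18/4 = 4.5

Step 2 — sample covariance S[i,j] = (1/(n-1)) · Σ_k (x_{k,i} - mean_i) · (x_{k,j} - mean_j), with n-1 = 3.
  S[X,X] = ((2)·(2) + (-4)·(-4) + (0)·(0) + (2)·(2)) / 3 = 24/3 = 8
  S[X,Y] = ((2)·(4.25) + (-4)·(-0.75) + (0)·(-1.75) + (2)·(-1.75)) / 3 = 8/3 = 2.6667
  S[X,Z] = ((2)·(-1.5) + (-4)·(0.5) + (0)·(-0.5) + (2)·(1.5)) / 3 = -2/3 = -0.6667
  S[Y,Y] = ((4.25)·(4.25) + (-0.75)·(-0.75) + (-1.75)·(-1.75) + (-1.75)·(-1.75)) / 3 = 24.75/3 = 8.25
  S[Y,Z] = ((4.25)·(-1.5) + (-0.75)·(0.5) + (-1.75)·(-0.5) + (-1.75)·(1.5)) / 3 = -8.5/3 = -2.8333
  S[Z,Z] = ((-1.5)·(-1.5) + (0.5)·(0.5) + (-0.5)·(-0.5) + (1.5)·(1.5)) / 3 = 5/3 = 1.6667

S is symmetric (S[j,i] = S[i,j]). Assembling:

S = [[8, 2.6667, -0.6667],
 [2.6667, 8.25, -2.8333],
 [-0.6667, -2.8333, 1.6667]]


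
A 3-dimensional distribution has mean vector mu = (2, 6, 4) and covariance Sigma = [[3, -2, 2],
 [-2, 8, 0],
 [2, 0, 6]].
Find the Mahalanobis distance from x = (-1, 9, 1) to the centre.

Step 1 — centre the observation: (x - mu) = (-3, 3, -3).

Step 2 — invert Sigma (cofactor / det for 3×3, or solve directly):
  Sigma^{-1} = [[0.5455, 0.1364, -0.1818],
 [0.1364, 0.1591, -0.0455],
 [-0.1818, -0.0455, 0.2273]].

Step 3 — form the quadratic (x - mu)^T · Sigma^{-1} · (x - mu):
  Sigma^{-1} · (x - mu) = (-0.6818, 0.2045, -0.2727).
  (x - mu)^T · [Sigma^{-1} · (x - mu)] = (-3)·(-0.6818) + (3)·(0.2045) + (-3)·(-0.2727) = 3.4773.

Step 4 — take square root: d = √(3.4773) ≈ 1.8647.

d(x, mu) = √(3.4773) ≈ 1.8647


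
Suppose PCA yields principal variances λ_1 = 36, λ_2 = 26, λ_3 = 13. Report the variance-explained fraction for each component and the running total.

Step 1 — total variance = trace(Sigma) = Σ λ_i = 36 + 26 + 13 = 75.

Step 2 — fraction explained by component i = λ_i / Σ λ:
  PC1: 36/75 = 0.48
  PC2: 26/75 = 0.3467
  PC3: 13/75 = 0.1733

Step 3 — cumulative fraction after k components = (λ_1 + ... + λ_k) / Σ λ:
  k = 1: 36/75 = 0.48
  k = 2: (36 + 26)/75 = 62/75 = 0.8267
  k = 3: (36 + 26 + 13)/75 = 75/75 = 1

Summary (fraction, with percent):

explained: PC1 0.48 (48%), PC2 0.3467 (34.67%), PC3 0.1733 (17.33%);  cumulative: 0.48, 0.8267, 1


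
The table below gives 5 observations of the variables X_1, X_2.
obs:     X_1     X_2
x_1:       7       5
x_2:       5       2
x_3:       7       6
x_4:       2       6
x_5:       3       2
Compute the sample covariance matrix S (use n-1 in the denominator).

Step 1 — column means:
  mean(X_1) = (7 + 5 + 7 + 2 + 3) / 5 = 24/5 = 4.8
  mean(X_2) = (5 + 2 + 6 + 6 + 2) / 5 = 21/5 = 4.2

Step 2 — sample covariance S[i,j] = (1/(n-1)) · Σ_k (x_{k,i} - mean_i) · (x_{k,j} - mean_j), with n-1 = 4.
  S[X_1,X_1] = ((2.2)·(2.2) + (0.2)·(0.2) + (2.2)·(2.2) + (-2.8)·(-2.8) + (-1.8)·(-1.8)) / 4 = 20.8/4 = 5.2
  S[X_1,X_2] = ((2.2)·(0.8) + (0.2)·(-2.2) + (2.2)·(1.8) + (-2.8)·(1.8) + (-1.8)·(-2.2)) / 4 = 4.2/4 = 1.05
  S[X_2,X_2] = ((0.8)·(0.8) + (-2.2)·(-2.2) + (1.8)·(1.8) + (1.8)·(1.8) + (-2.2)·(-2.2)) / 4 = 16.8/4 = 4.2

S is symmetric (S[j,i] = S[i,j]). Assembling:

S = [[5.2, 1.05],
 [1.05, 4.2]]


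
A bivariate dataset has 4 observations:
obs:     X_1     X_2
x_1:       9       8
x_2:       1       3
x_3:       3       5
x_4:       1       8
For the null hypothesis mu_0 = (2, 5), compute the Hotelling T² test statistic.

Step 1 — sample mean vector:
  mean(X_1) = (9 + 1 + 3 + 1) / 4 = 14/4 = 3.5
  mean(X_2) = (8 + 3 + 5 + 8) / 4 = 24/4 = 6
  x̄ = (3.5, 6),  deviation x̄ - mu_0 = (3.5, 6) - (2, 5) = (1.5, 1).

Step 2 — sample covariance matrix, S[i,j] = (1/(n-1)) · Σ_k (x_{k,i} - mean_i) · (x_{k,j} - mean_j), divisor n-1 = 3:
  S[X_1,X_1] = ((5.5)·(5.5) + (-2.5)·(-2.5) + (-0.5)·(-0.5) + (-2.5)·(-2.5)) / 3 = 43/3 = 14.3333
  S[X_1,X_2] = ((5.5)·(2) + (-2.5)·(-3) + (-0.5)·(-1) + (-2.5)·(2)) / 3 = 14/3 = 4.6667
  S[X_2,X_2] = ((2)·(2) + (-3)·(-3) + (-1)·(-1) + (2)·(2)) / 3 = 18/3 = 6
  S = [[14.3333, 4.6667],
 [4.6667, 6]].

Step 3 — invert S. det(S) = 14.3333·6 - (4.6667)² = 64.2222.
  S^{-1} = (1/det) · [[d, -b], [-b, a]] = [[0.0934, -0.0727],
 [-0.0727, 0.2232]].

Step 4 — quadratic form (x̄ - mu_0)^T · S^{-1} · (x̄ - mu_0):
  S^{-1} · (x̄ - mu_0) = (0.0675, 0.1142),
  (x̄ - mu_0)^T · [...] = (1.5)·(0.0675) + (1)·(0.1142) = 0.2154.

Step 5 — scale by n: T² = 4 · 0.2154 = 0.8616.

T² ≈ 0.8616


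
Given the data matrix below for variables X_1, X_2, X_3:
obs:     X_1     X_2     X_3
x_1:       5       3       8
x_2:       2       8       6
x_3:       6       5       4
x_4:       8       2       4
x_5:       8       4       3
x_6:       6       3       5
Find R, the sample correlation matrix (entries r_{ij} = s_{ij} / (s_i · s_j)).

Step 1 — column means:
  mean(X_1) = (5 + 2 + 6 + 8 + 8 + 6) / 6 = 35/6 = 5.8333
  mean(X_2) = (3 + 8 + 5 + 2 + 4 + 3) / 6 = 25/6 = 4.1667
  mean(X_3) = (8 + 6 + 4 + 4 + 3 + 5) / 6 = 30/6 = 5

Step 2 — sample variances and covariances s[i,j] = (1/(n-1)) · Σ_k (x_{k,i} - mean_i) · (x_{k,j} - mean_j), with n-1 = 5:
  s[X_1,X_1] = ((-0.8333)·(-0.8333) + (-3.8333)·(-3.8333) + (0.1667)·(0.1667) + (2.1667)·(2.1667) + (2.1667)·(2.1667) + (0.1667)·(0.1667)) / 5 = 24.8333/5 = 4.9667
  s[X_1,X_2] = ((-0.8333)·(-1.1667) + (-3.8333)·(3.8333) + (0.1667)·(0.8333) + (2.1667)·(-2.1667) + (2.1667)·(-0.1667) + (0.1667)·(-1.1667)) / 5 = -18.8333/5 = -3.7667
  s[X_1,X_3] = ((-0.8333)·(3) + (-3.8333)·(1) + (0.1667)·(-1) + (2.1667)·(-1) + (2.1667)·(-2) + (0.1667)·(0)) / 5 = -13/5 = -2.6
  s[X_2,X_2] = ((-1.1667)·(-1.1667) + (3.8333)·(3.8333) + (0.8333)·(0.8333) + (-2.1667)·(-2.1667) + (-0.1667)·(-0.1667) + (-1.1667)·(-1.1667)) / 5 = 22.8333/5 = 4.5667
  s[X_2,X_3] = ((-1.1667)·(3) + (3.8333)·(1) + (0.8333)·(-1) + (-2.1667)·(-1) + (-0.1667)·(-2) + (-1.1667)·(0)) / 5 = 2/5 = 0.4
  s[X_3,X_3] = ((3)·(3) + (1)·(1) + (-1)·(-1) + (-1)·(-1) + (-2)·(-2) + (0)·(0)) / 5 = 16/5 = 3.2
  Sample standard deviations s_i = √(s[i,i]):
  s(X_1) = √(4.9667) = 2.2286
  s(X_2) = √(4.5667) = 2.137
  s(X_3) = √(3.2) = 1.7889

Step 3 — r_{ij} = s_{ij} / (s_i · s_j):
  r[X_1,X_1] = 1 (diagonal).
  r[X_1,X_2] = -3.7667 / (2.2286 · 2.137) = -3.7667 / 4.7625 = -0.7909
  r[X_1,X_3] = -2.6 / (2.2286 · 1.7889) = -2.6 / 3.9866 = -0.6522
  r[X_2,X_2] = 1 (diagonal).
  r[X_2,X_3] = 0.4 / (2.137 · 1.7889) = 0.4 / 3.8227 = 0.1046
  r[X_3,X_3] = 1 (diagonal).

R is symmetric with unit diagonal. Assembling:

R = [[1, -0.7909, -0.6522],
 [-0.7909, 1, 0.1046],
 [-0.6522, 0.1046, 1]]


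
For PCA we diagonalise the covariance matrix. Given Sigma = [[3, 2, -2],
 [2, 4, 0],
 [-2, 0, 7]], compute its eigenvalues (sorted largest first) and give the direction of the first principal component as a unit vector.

Step 1 — characteristic polynomial p(λ) = det(λI - Sigma) = λ³ - tr·λ² + c_1·λ - det, where tr = trace, c_1 = sum of the principal 2×2 minors, det = det(Sigma):
  tr = 3 + 4 + 7 = 14,
  c_1 = (3·4 - (2)²) + (3·7 - (-2)²) + (4·7 - (0)²) = 8 + 17 + 28 = 53,
  det = 3·(4·7 - (0)²) - (2)·((2)·7 - (0)·(-2)) + (-2)·((2)·(0) - 4·(-2)) = 3·(28) - (2)·(14) + (-2)·(8) = 40.
  So p(λ) = λ³ - 14λ² + 53λ - 40.
Step 2 — look for an integer root (rational root theorem: any rational root is an integer divisor of 40). Testing λ = 1:
  p(1) = 1 - 14 + 53 - 40 = 0  ✓
  Dividing out (λ - 1): p(λ) = (λ - 1)(λ² - 13λ + 40).
Step 3 — remaining eigenvalues from the quadratic λ² - 13λ + 40 = 0:
  Δ = 13² - 4·40 = 169 - 160 = 9,  λ = (13 ± √9)/2 = (13 ± 3)/2 = 8 or 5.
  Sorted: λ_1 = 8,  λ_2 = 5,  λ_3 = 1  (check: sum = 14 = tr ✓).

Step 4 — unit eigenvector for λ_1 = 8: v spans the null space of (Sigma - λ_1 I), whose rows are
  r_1 = (-5, 2, -2),  r_2 = (2, -4, 0),  r_3 = (-2, 0, -1).
  v is orthogonal to every row, so take v ∝ r_1 × r_2 = ((2)·(0) - (-2)·(-4), (-2)·(2) - (-5)·(0), (-5)·(-4) - (2)·(2)) = (-8, -4, 16).
  Rescale (divide by 4; multiply by -1 so the first nonzero entry is positive): u = (2, 1, -4).
  ||u|| = √((2)² + (1)² + (-4)²) = √(21) ≈ 4.5826,  v_1 = u/||u|| ≈ (0.4364, 0.2182, -0.8729) (||v_1|| = 1).

λ_1 = 8,  λ_2 = 5,  λ_3 = 1;  v_1 ≈ (0.4364, 0.2182, -0.8729)


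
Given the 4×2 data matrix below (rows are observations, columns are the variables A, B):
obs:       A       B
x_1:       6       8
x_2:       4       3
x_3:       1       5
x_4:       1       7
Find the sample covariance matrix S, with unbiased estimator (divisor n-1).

Step 1 — column means:
  mean(A) = (6 + 4 + 1 + 1) / 4 = 12/4 = 3
  mean(B) = (8 + 3 + 5 + 7) / 4 = 23/4 = 5.75

Step 2 — sample covariance S[i,j] = (1/(n-1)) · Σ_k (x_{k,i} - mean_i) · (x_{k,j} - mean_j), with n-1 = 3.
  S[A,A] = ((3)·(3) + (1)·(1) + (-2)·(-2) + (-2)·(-2)) / 3 = 18/3 = 6
  S[A,B] = ((3)·(2.25) + (1)·(-2.75) + (-2)·(-0.75) + (-2)·(1.25)) / 3 = 3/3 = 1
  S[B,B] = ((2.25)·(2.25) + (-2.75)·(-2.75) + (-0.75)·(-0.75) + (1.25)·(1.25)) / 3 = 14.75/3 = 4.9167

S is symmetric (S[j,i] = S[i,j]). Assembling:

S = [[6, 1],
 [1, 4.9167]]


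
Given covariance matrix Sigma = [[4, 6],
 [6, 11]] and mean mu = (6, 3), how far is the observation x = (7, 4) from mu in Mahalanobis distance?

Step 1 — centre the observation: (x - mu) = (1, 1).

Step 2 — invert Sigma. det(Sigma) = 4·11 - (6)² = 8.
  Sigma^{-1} = (1/det) · [[d, -b], [-b, a]] = [[1.375, -0.75],
 [-0.75, 0.5]].

Step 3 — form the quadratic (x - mu)^T · Sigma^{-1} · (x - mu):
  Sigma^{-1} · (x - mu) = (0.625, -0.25).
  (x - mu)^T · [Sigma^{-1} · (x - mu)] = (1)·(0.625) + (1)·(-0.25) = 0.375.

Step 4 — take square root: d = √(0.375) ≈ 0.6124.

d(x, mu) = √(0.375) ≈ 0.6124


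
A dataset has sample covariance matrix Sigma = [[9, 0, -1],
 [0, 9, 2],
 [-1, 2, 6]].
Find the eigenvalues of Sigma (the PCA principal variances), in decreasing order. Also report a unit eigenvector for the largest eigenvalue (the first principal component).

Step 1 — characteristic polynomial p(λ) = det(λI - Sigma) = λ³ - tr·λ² + c_1·λ - det, where tr = trace, c_1 = sum of the principal 2×2 minors, det = det(Sigma):
  tr = 9 + 9 + 6 = 24,
  c_1 = (9·9 - (0)²) + (9·6 - (-1)²) + (9·6 - (2)²) = 81 + 53 + 50 = 184,
  det = 9·(9·6 - (2)²) - (0)·((0)·6 - (2)·(-1)) + (-1)·((0)·(2) - 9·(-1)) = 9·(50) - (0)·(2) + (-1)·(9) = 441.
  So p(λ) = λ³ - 24λ² + 184λ - 441.
Step 2 — look for an integer root (rational root theorem: any rational root is an integer divisor of 441). Testing λ = 9:
  p(9) = 729 - 1944 + 1656 - 441 = 0  ✓
  Dividing out (λ - 9): p(λ) = (λ - 9)(λ² - 15λ + 49).
Step 3 — remaining eigenvalues from the quadratic λ² - 15λ + 49 = 0:
  Δ = 15² - 4·49 = 225 - 196 = 29,  λ = (15 ± √29)/2 = (15 ± 5.3852)/2 ≈ 10.1926 or 4.8074.
  Sorted: λ_1 = 10.1926,  λ_2 = 9,  λ_3 = 4.8074  (check: sum = 24 = tr ✓).

Step 4 — unit eigenvector for λ_1 ≈ 10.1926: v spans the null space of (Sigma - λ_1 I), whose rows are
  r_1 = (-1.1926, 0, -1),  r_2 = (0, -1.1926, 2),  r_3 = (-1, 2, -4.1926).
  v is orthogonal to every row, so take v ∝ r_1 × r_2 = ((0)·(2) - (-1)·(-1.1926), (-1)·(0) - (-1.1926)·(2), (-1.1926)·(-1.1926) - (0)·(0)) ≈ (-1.1926, 2.3852, 1.4223).
  Rescale (multiply by -1 so the first nonzero entry is positive): u = (1.1926, -2.3852, -1.4223).
  ||u|| = √((1.1926)² + (-2.3852)² + (-1.4223)²) = √(9.1341) ≈ 3.0223,  v_1 = u/||u|| ≈ (0.3946, -0.7892, -0.4706) (||v_1|| = 1).

λ_1 = 10.1926,  λ_2 = 9,  λ_3 = 4.8074;  v_1 ≈ (0.3946, -0.7892, -0.4706)


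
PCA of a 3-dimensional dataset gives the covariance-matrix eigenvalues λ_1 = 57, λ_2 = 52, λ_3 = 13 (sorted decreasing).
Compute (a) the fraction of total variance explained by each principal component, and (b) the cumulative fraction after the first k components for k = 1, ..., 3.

Step 1 — total variance = trace(Sigma) = Σ λ_i = 57 + 52 + 13 = 122.

Step 2 — fraction explained by component i = λ_i / Σ λ:
  PC1: 57/122 = 0.4672
  PC2: 52/122 = 0.4262
  PC3: 13/122 = 0.1066

Step 3 — cumulative fraction after k components = (λ_1 + ... + λ_k) / Σ λ:
  k = 1: 57/122 = 0.4672
  k = 2: (57 + 52)/122 = 109/122 = 0.8934
  k = 3: (57 + 52 + 13)/122 = 122/122 = 1

Summary (fraction, with percent):

explained: PC1 0.4672 (46.72%), PC2 0.4262 (42.62%), PC3 0.1066 (10.66%);  cumulative: 0.4672, 0.8934, 1


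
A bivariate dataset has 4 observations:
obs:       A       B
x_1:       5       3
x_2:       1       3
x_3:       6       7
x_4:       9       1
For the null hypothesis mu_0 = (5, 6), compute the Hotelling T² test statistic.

Step 1 — sample mean vector:
  mean(A) = (5 + 1 + 6 + 9) / 4 = 21/4 = 5.25
  mean(B) = (3 + 3 + 7 + 1) / 4 = 14/4 = 3.5
  x̄ = (5.25, 3.5),  deviation x̄ - mu_0 = (5.25, 3.5) - (5, 6) = (0.25, -2.5).

Step 2 — sample covariance matrix, S[i,j] = (1/(n-1)) · Σ_k (x_{k,i} - mean_i) · (x_{k,j} - mean_j), divisor n-1 = 3:
  S[A,A] = ((-0.25)·(-0.25) + (-4.25)·(-4.25) + (0.75)·(0.75) + (3.75)·(3.75)) / 3 = 32.75/3 = 10.9167
  S[A,B] = ((-0.25)·(-0.5) + (-4.25)·(-0.5) + (0.75)·(3.5) + (3.75)·(-2.5)) / 3 = -4.5/3 = -1.5
  S[B,B] = ((-0.5)·(-0.5) + (-0.5)·(-0.5) + (3.5)·(3.5) + (-2.5)·(-2.5)) / 3 = 19/3 = 6.3333
  S = [[10.9167, -1.5],
 [-1.5, 6.3333]].

Step 3 — invert S. det(S) = 10.9167·6.3333 - (-1.5)² = 66.8889.
  S^{-1} = (1/det) · [[d, -b], [-b, a]] = [[0.0947, 0.0224],
 [0.0224, 0.1632]].

Step 4 — quadratic form (x̄ - mu_0)^T · S^{-1} · (x̄ - mu_0):
  S^{-1} · (x̄ - mu_0) = (-0.0324, -0.4024),
  (x̄ - mu_0)^T · [...] = (0.25)·(-0.0324) + (-2.5)·(-0.4024) = 0.9979.

Step 5 — scale by n: T² = 4 · 0.9979 = 3.9917.

T² ≈ 3.9917


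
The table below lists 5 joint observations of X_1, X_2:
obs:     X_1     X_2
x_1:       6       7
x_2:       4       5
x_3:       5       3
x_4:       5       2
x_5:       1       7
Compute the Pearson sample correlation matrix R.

Step 1 — column means:
  mean(X_1) = (6 + 4 + 5 + 5 + 1) / 5 = 21/5 = 4.2
  mean(X_2) = (7 + 5 + 3 + 2 + 7) / 5 = 24/5 = 4.8

Step 2 — sample variances and covariances s[i,j] = (1/(n-1)) · Σ_k (x_{k,i} - mean_i) · (x_{k,j} - mean_j), with n-1 = 4:
  s[X_1,X_1] = ((1.8)·(1.8) + (-0.2)·(-0.2) + (0.8)·(0.8) + (0.8)·(0.8) + (-3.2)·(-3.2)) / 4 = 14.8/4 = 3.7
  s[X_1,X_2] = ((1.8)·(2.2) + (-0.2)·(0.2) + (0.8)·(-1.8) + (0.8)·(-2.8) + (-3.2)·(2.2)) / 4 = -6.8/4 = -1.7
  s[X_2,X_2] = ((2.2)·(2.2) + (0.2)·(0.2) + (-1.8)·(-1.8) + (-2.8)·(-2.8) + (2.2)·(2.2)) / 4 = 20.8/4 = 5.2
  Sample standard deviations s_i = √(s[i,i]):
  s(X_1) = √(3.7) = 1.9235
  s(X_2) = √(5.2) = 2.2804

Step 3 — r_{ij} = s_{ij} / (s_i · s_j):
  r[X_1,X_1] = 1 (diagonal).
  r[X_1,X_2] = -1.7 / (1.9235 · 2.2804) = -1.7 / 4.3863 = -0.3876
  r[X_2,X_2] = 1 (diagonal).

R is symmetric with unit diagonal. Assembling:

R = [[1, -0.3876],
 [-0.3876, 1]]


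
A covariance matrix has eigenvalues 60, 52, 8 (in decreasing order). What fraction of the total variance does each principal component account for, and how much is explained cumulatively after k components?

Step 1 — total variance = trace(Sigma) = Σ λ_i = 60 + 52 + 8 = 120.

Step 2 — fraction explained by component i = λ_i / Σ λ:
  PC1: 60/120 = 0.5
  PC2: 52/120 = 0.4333
  PC3: 8/120 = 0.0667

Step 3 — cumulative fraction after k components = (λ_1 + ... + λ_k) / Σ λ:
  k = 1: 60/120 = 0.5
  k = 2: (60 + 52)/120 = 112/120 = 0.9333
  k = 3: (60 + 52 + 8)/120 = 120/120 = 1

Summary (fraction, with percent):

explained: PC1 0.5 (50%), PC2 0.4333 (43.33%), PC3 0.0667 (6.67%);  cumulative: 0.5, 0.9333, 1


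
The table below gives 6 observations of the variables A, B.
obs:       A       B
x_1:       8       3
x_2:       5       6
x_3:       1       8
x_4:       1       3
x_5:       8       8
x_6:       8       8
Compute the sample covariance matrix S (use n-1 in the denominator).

Step 1 — column means:
  mean(A) = (8 + 5 + 1 + 1 + 8 + 8) / 6 = 31/6 = 5.1667
  mean(B) = (3 + 6 + 8 + 3 + 8 + 8) / 6 = 36/6 = 6

Step 2 — sample covariance S[i,j] = (1/(n-1)) · Σ_k (x_{k,i} - mean_i) · (x_{k,j} - mean_j), with n-1 = 5.
  S[A,A] = ((2.8333)·(2.8333) + (-0.1667)·(-0.1667) + (-4.1667)·(-4.1667) + (-4.1667)·(-4.1667) + (2.8333)·(2.8333) + (2.8333)·(2.8333)) / 5 = 58.8333/5 = 11.7667
  S[A,B] = ((2.8333)·(-3) + (-0.1667)·(0) + (-4.1667)·(2) + (-4.1667)·(-3) + (2.8333)·(2) + (2.8333)·(2)) / 5 = 7/5 = 1.4
  S[B,B] = ((-3)·(-3) + (0)·(0) + (2)·(2) + (-3)·(-3) + (2)·(2) + (2)·(2)) / 5 = 30/5 = 6

S is symmetric (S[j,i] = S[i,j]). Assembling:

S = [[11.7667, 1.4],
 [1.4, 6]]


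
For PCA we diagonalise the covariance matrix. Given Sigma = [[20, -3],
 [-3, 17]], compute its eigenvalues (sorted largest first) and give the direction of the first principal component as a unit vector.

Step 1 — characteristic polynomial of 2×2 Sigma:
  det(Sigma - λI) = λ² - trace · λ + det = 0.
  trace = 20 + 17 = 37, det = 20·17 - (-3)² = 331.
Step 2 — discriminant:
  Δ = trace² - 4·det = 1369 - 1324 = 45.
Step 3 — eigenvalues:
  λ = (trace ± √Δ)/2 = (37 ± 6.7082)/2,
  λ_1 = 21.8541,  λ_2 = 15.1459.

Step 4 — unit eigenvector for λ_1: solve (Sigma - λ_1 I)v = 0. First row:
  (20 - 21.8541)·v_x + (-3)·v_y = 0, i.e. (-1.8541)·v_x + (-3)·v_y = 0,
  so v ∝ (b, λ_1 - a) = (-3, 1.8541); multiply by -1 so the first entry is positive: u = (3, -1.8541).
  ||u|| = √((3)² + (-1.8541)²) = √(12.4377) ≈ 3.5267,
  v_1 = u/||u|| ≈ (0.8507, -0.5257) (||v_1|| = 1).

λ_1 = 21.8541,  λ_2 = 15.1459;  v_1 ≈ (0.8507, -0.5257)


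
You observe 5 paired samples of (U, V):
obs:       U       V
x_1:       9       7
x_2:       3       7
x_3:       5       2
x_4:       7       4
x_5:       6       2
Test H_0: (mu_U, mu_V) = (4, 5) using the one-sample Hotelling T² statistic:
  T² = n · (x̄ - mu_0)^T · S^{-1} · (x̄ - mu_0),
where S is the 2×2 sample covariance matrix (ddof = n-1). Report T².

Step 1 — sample mean vector:
  mean(U) = (9 + 3 + 5 + 7 + 6) / 5 = 30/5 = 6
  mean(V) = (7 + 7 + 2 + 4 + 2) / 5 = 22/5 = 4.4
  x̄ = (6, 4.4),  deviation x̄ - mu_0 = (6, 4.4) - (4, 5) = (2, -0.6).

Step 2 — sample covariance matrix, S[i,j] = (1/(n-1)) · Σ_k (x_{k,i} - mean_i) · (x_{k,j} - mean_j), divisor n-1 = 4:
  S[U,U] = ((3)·(3) + (-3)·(-3) + (-1)·(-1) + (1)·(1) + (0)·(0)) / 4 = 20/4 = 5
  S[U,V] = ((3)·(2.6) + (-3)·(2.6) + (-1)·(-2.4) + (1)·(-0.4) + (0)·(-2.4)) / 4 = 2/4 = 0.5
  S[V,V] = ((2.6)·(2.6) + (2.6)·(2.6) + (-2.4)·(-2.4) + (-0.4)·(-0.4) + (-2.4)·(-2.4)) / 4 = 25.2/4 = 6.3
  S = [[5, 0.5],
 [0.5, 6.3]].

Step 3 — invert S. det(S) = 5·6.3 - (0.5)² = 31.25.
  S^{-1} = (1/det) · [[d, -b], [-b, a]] = [[0.2016, -0.016],
 [-0.016, 0.16]].

Step 4 — quadratic form (x̄ - mu_0)^T · S^{-1} · (x̄ - mu_0):
  S^{-1} · (x̄ - mu_0) = (0.4128, -0.128),
  (x̄ - mu_0)^T · [...] = (2)·(0.4128) + (-0.6)·(-0.128) = 0.9024.

Step 5 — scale by n: T² = 5 · 0.9024 = 4.512.

T² ≈ 4.512


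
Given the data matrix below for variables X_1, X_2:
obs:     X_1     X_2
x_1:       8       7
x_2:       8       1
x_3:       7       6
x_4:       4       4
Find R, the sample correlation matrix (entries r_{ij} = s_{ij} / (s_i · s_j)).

Step 1 — column means:
  mean(X_1) = (8 + 8 + 7 + 4) / 4 = 27/4 = 6.75
  mean(X_2) = (7 + 1 + 6 + 4) / 4 = 18/4 = 4.5

Step 2 — sample variances and covariances s[i,j] = (1/(n-1)) · Σ_k (x_{k,i} - mean_i) · (x_{k,j} - mean_j), with n-1 = 3:
  s[X_1,X_1] = ((1.25)·(1.25) + (1.25)·(1.25) + (0.25)·(0.25) + (-2.75)·(-2.75)) / 3 = 10.75/3 = 3.5833
  s[X_1,X_2] = ((1.25)·(2.5) + (1.25)·(-3.5) + (0.25)·(1.5) + (-2.75)·(-0.5)) / 3 = 0.5/3 = 0.1667
  s[X_2,X_2] = ((2.5)·(2.5) + (-3.5)·(-3.5) + (1.5)·(1.5) + (-0.5)·(-0.5)) / 3 = 21/3 = 7
  Sample standard deviations s_i = √(s[i,i]):
  s(X_1) = √(3.5833) = 1.893
  s(X_2) = √(7) = 2.6458

Step 3 — r_{ij} = s_{ij} / (s_i · s_j):
  r[X_1,X_1] = 1 (diagonal).
  r[X_1,X_2] = 0.1667 / (1.893 · 2.6458) = 0.1667 / 5.0083 = 0.0333
  r[X_2,X_2] = 1 (diagonal).

R is symmetric with unit diagonal. Assembling:

R = [[1, 0.0333],
 [0.0333, 1]]


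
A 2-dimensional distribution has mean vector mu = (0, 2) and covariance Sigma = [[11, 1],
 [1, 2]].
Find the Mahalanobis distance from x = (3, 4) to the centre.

Step 1 — centre the observation: (x - mu) = (3, 2).

Step 2 — invert Sigma. det(Sigma) = 11·2 - (1)² = 21.
  Sigma^{-1} = (1/det) · [[d, -b], [-b, a]] = [[0.0952, -0.0476],
 [-0.0476, 0.5238]].

Step 3 — form the quadratic (x - mu)^T · Sigma^{-1} · (x - mu):
  Sigma^{-1} · (x - mu) = (0.1905, 0.9048).
  (x - mu)^T · [Sigma^{-1} · (x - mu)] = (3)·(0.1905) + (2)·(0.9048) = 2.381.

Step 4 — take square root: d = √(2.381) ≈ 1.543.

d(x, mu) = √(2.381) ≈ 1.543


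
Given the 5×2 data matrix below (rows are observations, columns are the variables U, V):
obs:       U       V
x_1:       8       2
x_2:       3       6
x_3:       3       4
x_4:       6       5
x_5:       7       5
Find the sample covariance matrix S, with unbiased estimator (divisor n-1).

Step 1 — column means:
  mean(U) = (8 + 3 + 3 + 6 + 7) / 5 = 27/5 = 5.4
  mean(V) = (2 + 6 + 4 + 5 + 5) / 5 = 22/5 = 4.4

Step 2 — sample covariance S[i,j] = (1/(n-1)) · Σ_k (x_{k,i} - mean_i) · (x_{k,j} - mean_j), with n-1 = 4.
  S[U,U] = ((2.6)·(2.6) + (-2.4)·(-2.4) + (-2.4)·(-2.4) + (0.6)·(0.6) + (1.6)·(1.6)) / 4 = 21.2/4 = 5.3
  S[U,V] = ((2.6)·(-2.4) + (-2.4)·(1.6) + (-2.4)·(-0.4) + (0.6)·(0.6) + (1.6)·(0.6)) / 4 = -7.8/4 = -1.95
  S[V,V] = ((-2.4)·(-2.4) + (1.6)·(1.6) + (-0.4)·(-0.4) + (0.6)·(0.6) + (0.6)·(0.6)) / 4 = 9.2/4 = 2.3

S is symmetric (S[j,i] = S[i,j]). Assembling:

S = [[5.3, -1.95],
 [-1.95, 2.3]]


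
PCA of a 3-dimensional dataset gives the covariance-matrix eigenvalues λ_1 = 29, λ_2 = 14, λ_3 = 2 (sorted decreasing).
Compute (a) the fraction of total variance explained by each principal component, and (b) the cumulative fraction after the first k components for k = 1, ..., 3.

Step 1 — total variance = trace(Sigma) = Σ λ_i = 29 + 14 + 2 = 45.

Step 2 — fraction explained by component i = λ_i / Σ λ:
  PC1: 29/45 = 0.6444
  PC2: 14/45 = 0.3111
  PC3: 2/45 = 0.0444

Step 3 — cumulative fraction after k components = (λ_1 + ... + λ_k) / Σ λ:
  k = 1: 29/45 = 0.6444
  k = 2: (29 + 14)/45 = 43/45 = 0.9556
  k = 3: (29 + 14 + 2)/45 = 45/45 = 1

Summary (fraction, with percent):

explained: PC1 0.6444 (64.44%), PC2 0.3111 (31.11%), PC3 0.0444 (4.44%);  cumulative: 0.6444, 0.9556, 1


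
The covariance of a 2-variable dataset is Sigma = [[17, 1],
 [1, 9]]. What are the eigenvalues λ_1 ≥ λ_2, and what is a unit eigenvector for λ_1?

Step 1 — characteristic polynomial of 2×2 Sigma:
  det(Sigma - λI) = λ² - trace · λ + det = 0.
  trace = 17 + 9 = 26, det = 17·9 - (1)² = 152.
Step 2 — discriminant:
  Δ = trace² - 4·det = 676 - 608 = 68.
Step 3 — eigenvalues:
  λ = (trace ± √Δ)/2 = (26 ± 8.2462)/2,
  λ_1 = 17.1231,  λ_2 = 8.8769.

Step 4 — unit eigenvector for λ_1: solve (Sigma - λ_1 I)v = 0. First row:
  (17 - 17.1231)·v_x + (1)·v_y = 0, i.e. (-0.1231)·v_x + (1)·v_y = 0,
  so v ∝ (b, λ_1 - a) = (1, 0.1231) = u.
  ||u|| = √((1)² + (0.1231)²) = √(1.0152) ≈ 1.0075,
  v_1 = u/||u|| ≈ (0.9925, 0.1222) (||v_1|| = 1).

λ_1 = 17.1231,  λ_2 = 8.8769;  v_1 ≈ (0.9925, 0.1222)


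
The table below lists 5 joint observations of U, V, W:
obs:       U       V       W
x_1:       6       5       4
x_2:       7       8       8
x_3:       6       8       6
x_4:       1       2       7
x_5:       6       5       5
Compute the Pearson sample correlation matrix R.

Step 1 — column means:
  mean(U) = (6 + 7 + 6 + 1 + 6) / 5 = 26/5 = 5.2
  mean(V) = (5 + 8 + 8 + 2 + 5) / 5 = 28/5 = 5.6
  mean(W) = (4 + 8 + 6 + 7 + 5) / 5 = 30/5 = 6

Step 2 — sample variances and covariances s[i,j] = (1/(n-1)) · Σ_k (x_{k,i} - mean_i) · (x_{k,j} - mean_j), with n-1 = 4:
  s[U,U] = ((0.8)·(0.8) + (1.8)·(1.8) + (0.8)·(0.8) + (-4.2)·(-4.2) + (0.8)·(0.8)) / 4 = 22.8/4 = 5.7
  s[U,V] = ((0.8)·(-0.6) + (1.8)·(2.4) + (0.8)·(2.4) + (-4.2)·(-3.6) + (0.8)·(-0.6)) / 4 = 20.4/4 = 5.1
  s[U,W] = ((0.8)·(-2) + (1.8)·(2) + (0.8)·(0) + (-4.2)·(1) + (0.8)·(-1)) / 4 = -3/4 = -0.75
  s[V,V] = ((-0.6)·(-0.6) + (2.4)·(2.4) + (2.4)·(2.4) + (-3.6)·(-3.6) + (-0.6)·(-0.6)) / 4 = 25.2/4 = 6.3
  s[V,W] = ((-0.6)·(-2) + (2.4)·(2) + (2.4)·(0) + (-3.6)·(1) + (-0.6)·(-1)) / 4 = 3/4 = 0.75
  s[W,W] = ((-2)·(-2) + (2)·(2) + (0)·(0) + (1)·(1) + (-1)·(-1)) / 4 = 10/4 = 2.5
  Sample standard deviations s_i = √(s[i,i]):
  s(U) = √(5.7) = 2.3875
  s(V) = √(6.3) = 2.51
  s(W) = √(2.5) = 1.5811

Step 3 — r_{ij} = s_{ij} / (s_i · s_j):
  r[U,U] = 1 (diagonal).
  r[U,V] = 5.1 / (2.3875 · 2.51) = 5.1 / 5.9925 = 0.8511
  r[U,W] = -0.75 / (2.3875 · 1.5811) = -0.75 / 3.7749 = -0.1987
  r[V,V] = 1 (diagonal).
  r[V,W] = 0.75 / (2.51 · 1.5811) = 0.75 / 3.9686 = 0.189
  r[W,W] = 1 (diagonal).

R is symmetric with unit diagonal. Assembling:

R = [[1, 0.8511, -0.1987],
 [0.8511, 1, 0.189],
 [-0.1987, 0.189, 1]]


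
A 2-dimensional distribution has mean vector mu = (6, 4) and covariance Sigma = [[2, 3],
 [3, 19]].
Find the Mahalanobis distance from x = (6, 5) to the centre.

Step 1 — centre the observation: (x - mu) = (0, 1).

Step 2 — invert Sigma. det(Sigma) = 2·19 - (3)² = 29.
  Sigma^{-1} = (1/det) · [[d, -b], [-b, a]] = [[0.6552, -0.1034],
 [-0.1034, 0.069]].

Step 3 — form the quadratic (x - mu)^T · Sigma^{-1} · (x - mu):
  Sigma^{-1} · (x - mu) = (-0.1034, 0.069).
  (x - mu)^T · [Sigma^{-1} · (x - mu)] = (0)·(-0.1034) + (1)·(0.069) = 0.069.

Step 4 — take square root: d = √(0.069) ≈ 0.2626.

d(x, mu) = √(0.069) ≈ 0.2626


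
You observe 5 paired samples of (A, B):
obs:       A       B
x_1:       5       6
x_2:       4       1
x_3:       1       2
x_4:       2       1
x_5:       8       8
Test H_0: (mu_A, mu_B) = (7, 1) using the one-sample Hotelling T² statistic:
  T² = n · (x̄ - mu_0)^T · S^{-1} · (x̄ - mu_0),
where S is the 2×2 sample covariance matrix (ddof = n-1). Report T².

Step 1 — sample mean vector:
  mean(A) = (5 + 4 + 1 + 2 + 8) / 5 = 20/5 = 4
  mean(B) = (6 + 1 + 2 + 1 + 8) / 5 = 18/5 = 3.6
  x̄ = (4, 3.6),  deviation x̄ - mu_0 = (4, 3.6) - (7, 1) = (-3, 2.6).

Step 2 — sample covariance matrix, S[i,j] = (1/(n-1)) · Σ_k (x_{k,i} - mean_i) · (x_{k,j} - mean_j), divisor n-1 = 4:
  S[A,A] = ((1)·(1) + (0)·(0) + (-3)·(-3) + (-2)·(-2) + (4)·(4)) / 4 = 30/4 = 7.5
  S[A,B] = ((1)·(2.4) + (0)·(-2.6) + (-3)·(-1.6) + (-2)·(-2.6) + (4)·(4.4)) / 4 = 30/4 = 7.5
  S[B,B] = ((2.4)·(2.4) + (-2.6)·(-2.6) + (-1.6)·(-1.6) + (-2.6)·(-2.6) + (4.4)·(4.4)) / 4 = 41.2/4 = 10.3
  S = [[7.5, 7.5],
 [7.5, 10.3]].

Step 3 — invert S. det(S) = 7.5·10.3 - (7.5)² = 21.
  S^{-1} = (1/det) · [[d, -b], [-b, a]] = [[0.4905, -0.3571],
 [-0.3571, 0.3571]].

Step 4 — quadratic form (x̄ - mu_0)^T · S^{-1} · (x̄ - mu_0):
  S^{-1} · (x̄ - mu_0) = (-2.4, 2),
  (x̄ - mu_0)^T · [...] = (-3)·(-2.4) + (2.6)·(2) = 12.4.

Step 5 — scale by n: T² = 5 · 12.4 = 62.

T² ≈ 62


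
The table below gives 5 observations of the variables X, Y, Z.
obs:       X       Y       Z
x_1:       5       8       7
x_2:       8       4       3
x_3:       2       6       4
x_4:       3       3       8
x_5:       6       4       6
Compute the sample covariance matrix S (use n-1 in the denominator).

Step 1 — column means:
  mean(X) = (5 + 8 + 2 + 3 + 6) / 5 = 24/5 = 4.8
  mean(Y) = (8 + 4 + 6 + 3 + 4) / 5 = 25/5 = 5
  mean(Z) = (7 + 3 + 4 + 8 + 6) / 5 = 28/5 = 5.6

Step 2 — sample covariance S[i,j] = (1/(n-1)) · Σ_k (x_{k,i} - mean_i) · (x_{k,j} - mean_j), with n-1 = 4.
  S[X,X] = ((0.2)·(0.2) + (3.2)·(3.2) + (-2.8)·(-2.8) + (-1.8)·(-1.8) + (1.2)·(1.2)) / 4 = 22.8/4 = 5.7
  S[X,Y] = ((0.2)·(3) + (3.2)·(-1) + (-2.8)·(1) + (-1.8)·(-2) + (1.2)·(-1)) / 4 = -3/4 = -0.75
  S[X,Z] = ((0.2)·(1.4) + (3.2)·(-2.6) + (-2.8)·(-1.6) + (-1.8)·(2.4) + (1.2)·(0.4)) / 4 = -7.4/4 = -1.85
  S[Y,Y] = ((3)·(3) + (-1)·(-1) + (1)·(1) + (-2)·(-2) + (-1)·(-1)) / 4 = 16/4 = 4
  S[Y,Z] = ((3)·(1.4) + (-1)·(-2.6) + (1)·(-1.6) + (-2)·(2.4) + (-1)·(0.4)) / 4 = 0/4 = 0
  S[Z,Z] = ((1.4)·(1.4) + (-2.6)·(-2.6) + (-1.6)·(-1.6) + (2.4)·(2.4) + (0.4)·(0.4)) / 4 = 17.2/4 = 4.3

S is symmetric (S[j,i] = S[i,j]). Assembling:

S = [[5.7, -0.75, -1.85],
 [-0.75, 4, 0],
 [-1.85, 0, 4.3]]


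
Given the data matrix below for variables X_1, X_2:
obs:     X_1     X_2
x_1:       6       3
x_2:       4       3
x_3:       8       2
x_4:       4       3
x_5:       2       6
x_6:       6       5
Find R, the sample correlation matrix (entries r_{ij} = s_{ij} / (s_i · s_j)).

Step 1 — column means:
  mean(X_1) = (6 + 4 + 8 + 4 + 2 + 6) / 6 = 30/6 = 5
  mean(X_2) = (3 + 3 + 2 + 3 + 6 + 5) / 6 = 22/6 = 3.6667

Step 2 — sample variances and covariances s[i,j] = (1/(n-1)) · Σ_k (x_{k,i} - mean_i) · (x_{k,j} - mean_j), with n-1 = 5:
  s[X_1,X_1] = ((1)·(1) + (-1)·(-1) + (3)·(3) + (-1)·(-1) + (-3)·(-3) + (1)·(1)) / 5 = 22/5 = 4.4
  s[X_1,X_2] = ((1)·(-0.6667) + (-1)·(-0.6667) + (3)·(-1.6667) + (-1)·(-0.6667) + (-3)·(2.3333) + (1)·(1.3333)) / 5 = -10/5 = -2
  s[X_2,X_2] = ((-0.6667)·(-0.6667) + (-0.6667)·(-0.6667) + (-1.6667)·(-1.6667) + (-0.6667)·(-0.6667) + (2.3333)·(2.3333) + (1.3333)·(1.3333)) / 5 = 11.3333/5 = 2.2667
  Sample standard deviations s_i = √(s[i,i]):
  s(X_1) = √(4.4) = 2.0976
  s(X_2) = √(2.2667) = 1.5055

Step 3 — r_{ij} = s_{ij} / (s_i · s_j):
  r[X_1,X_1] = 1 (diagonal).
  r[X_1,X_2] = -2 / (2.0976 · 1.5055) = -2 / 3.1581 = -0.6333
  r[X_2,X_2] = 1 (diagonal).

R is symmetric with unit diagonal. Assembling:

R = [[1, -0.6333],
 [-0.6333, 1]]


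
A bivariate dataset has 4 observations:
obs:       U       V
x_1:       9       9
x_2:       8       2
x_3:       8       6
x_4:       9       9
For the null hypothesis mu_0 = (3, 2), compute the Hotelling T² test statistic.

Step 1 — sample mean vector:
  mean(U) = (9 + 8 + 8 + 9) / 4 = 34/4 = 8.5
  mean(V) = (9 + 2 + 6 + 9) / 4 = 26/4 = 6.5
  x̄ = (8.5, 6.5),  deviation x̄ - mu_0 = (8.5, 6.5) - (3, 2) = (5.5, 4.5).

Step 2 — sample covariance matrix, S[i,j] = (1/(n-1)) · Σ_k (x_{k,i} - mean_i) · (x_{k,j} - mean_j), divisor n-1 = 3:
  S[U,U] = ((0.5)·(0.5) + (-0.5)·(-0.5) + (-0.5)·(-0.5) + (0.5)·(0.5)) / 3 = 1/3 = 0.3333
  S[U,V] = ((0.5)·(2.5) + (-0.5)·(-4.5) + (-0.5)·(-0.5) + (0.5)·(2.5)) / 3 = 5/3 = 1.6667
  S[V,V] = ((2.5)·(2.5) + (-4.5)·(-4.5) + (-0.5)·(-0.5) + (2.5)·(2.5)) / 3 = 33/3 = 11
  S = [[0.3333, 1.6667],
 [1.6667, 11]].

Step 3 — invert S. det(S) = 0.3333·11 - (1.6667)² = 0.8889.
  S^{-1} = (1/det) · [[d, -b], [-b, a]] = [[12.375, -1.875],
 [-1.875, 0.375]].

Step 4 — quadratic form (x̄ - mu_0)^T · S^{-1} · (x̄ - mu_0):
  S^{-1} · (x̄ - mu_0) = (59.625, -8.625),
  (x̄ - mu_0)^T · [...] = (5.5)·(59.625) + (4.5)·(-8.625) = 289.125.

Step 5 — scale by n: T² = 4 · 289.125 = 1156.5.

T² ≈ 1156.5


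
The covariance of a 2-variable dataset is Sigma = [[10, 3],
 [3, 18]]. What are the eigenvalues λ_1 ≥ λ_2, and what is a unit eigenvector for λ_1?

Step 1 — characteristic polynomial of 2×2 Sigma:
  det(Sigma - λI) = λ² - trace · λ + det = 0.
  trace = 10 + 18 = 28, det = 10·18 - (3)² = 171.
Step 2 — discriminant:
  Δ = trace² - 4·det = 784 - 684 = 100.
Step 3 — eigenvalues:
  λ = (trace ± √Δ)/2 = (28 ± 10)/2,
  λ_1 = 19,  λ_2 = 9.

Step 4 — unit eigenvector for λ_1: solve (Sigma - λ_1 I)v = 0. First row:
  (10 - 19)·v_x + (3)·v_y = 0, i.e. (-9)·v_x + (3)·v_y = 0,
  so v ∝ (b, λ_1 - a) = (3, 9) = u.
  ||u|| = √((3)² + (9)²) = √(90) ≈ 9.4868,
  v_1 = u/||u|| ≈ (0.3162, 0.9487) (||v_1|| = 1).

λ_1 = 19,  λ_2 = 9;  v_1 ≈ (0.3162, 0.9487)


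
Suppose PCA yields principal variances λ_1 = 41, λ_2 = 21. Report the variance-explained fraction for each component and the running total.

Step 1 — total variance = trace(Sigma) = Σ λ_i = 41 + 21 = 62.

Step 2 — fraction explained by component i = λ_i / Σ λ:
  PC1: 41/62 = 0.6613
  PC2: 21/62 = 0.3387

Step 3 — cumulative fraction after k components = (λ_1 + ... + λ_k) / Σ λ:
  k = 1: 41/62 = 0.6613
  k = 2: (41 + 21)/62 = 62/62 = 1

Summary (fraction, with percent):

explained: PC1 0.6613 (66.13%), PC2 0.3387 (33.87%);  cumulative: 0.6613, 1


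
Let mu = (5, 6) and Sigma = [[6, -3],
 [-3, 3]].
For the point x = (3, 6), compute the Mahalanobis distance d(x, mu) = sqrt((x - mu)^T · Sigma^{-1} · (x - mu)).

Step 1 — centre the observation: (x - mu) = (-2, 0).

Step 2 — invert Sigma. det(Sigma) = 6·3 - (-3)² = 9.
  Sigma^{-1} = (1/det) · [[d, -b], [-b, a]] = [[0.3333, 0.3333],
 [0.3333, 0.6667]].

Step 3 — form the quadratic (x - mu)^T · Sigma^{-1} · (x - mu):
  Sigma^{-1} · (x - mu) = (-0.6667, -0.6667).
  (x - mu)^T · [Sigma^{-1} · (x - mu)] = (-2)·(-0.6667) + (0)·(-0.6667) = 1.3333.

Step 4 — take square root: d = √(1.3333) ≈ 1.1547.

d(x, mu) = √(1.3333) ≈ 1.1547


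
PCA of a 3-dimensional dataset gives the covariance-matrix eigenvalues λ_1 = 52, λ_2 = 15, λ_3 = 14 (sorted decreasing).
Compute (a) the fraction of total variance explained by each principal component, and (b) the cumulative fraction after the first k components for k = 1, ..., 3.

Step 1 — total variance = trace(Sigma) = Σ λ_i = 52 + 15 + 14 = 81.

Step 2 — fraction explained by component i = λ_i / Σ λ:
  PC1: 52/81 = 0.642
  PC2: 15/81 = 0.1852
  PC3: 14/81 = 0.1728

Step 3 — cumulative fraction after k components = (λ_1 + ... + λ_k) / Σ λ:
  k = 1: 52/81 = 0.642
  k = 2: (52 + 15)/81 = 67/81 = 0.8272
  k = 3: (52 + 15 + 14)/81 = 81/81 = 1

Summary (fraction, with percent):

explained: PC1 0.642 (64.2%), PC2 0.1852 (18.52%), PC3 0.1728 (17.28%);  cumulative: 0.642, 0.8272, 1


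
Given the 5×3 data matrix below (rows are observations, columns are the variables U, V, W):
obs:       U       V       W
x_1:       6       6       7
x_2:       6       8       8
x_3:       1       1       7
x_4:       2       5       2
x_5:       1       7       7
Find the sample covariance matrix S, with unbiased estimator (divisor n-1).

Step 1 — column means:
  mean(U) = (6 + 6 + 1 + 2 + 1) / 5 = 16/5 = 3.2
  mean(V) = (6 + 8 + 1 + 5 + 7) / 5 = 27/5 = 5.4
  mean(W) = (7 + 8 + 7 + 2 + 7) / 5 = 31/5 = 6.2

Step 2 — sample covariance S[i,j] = (1/(n-1)) · Σ_k (x_{k,i} - mean_i) · (x_{k,j} - mean_j), with n-1 = 4.
  S[U,U] = ((2.8)·(2.8) + (2.8)·(2.8) + (-2.2)·(-2.2) + (-1.2)·(-1.2) + (-2.2)·(-2.2)) / 4 = 26.8/4 = 6.7
  S[U,V] = ((2.8)·(0.6) + (2.8)·(2.6) + (-2.2)·(-4.4) + (-1.2)·(-0.4) + (-2.2)·(1.6)) / 4 = 15.6/4 = 3.9
  S[U,W] = ((2.8)·(0.8) + (2.8)·(1.8) + (-2.2)·(0.8) + (-1.2)·(-4.2) + (-2.2)·(0.8)) / 4 = 8.8/4 = 2.2
  S[V,V] = ((0.6)·(0.6) + (2.6)·(2.6) + (-4.4)·(-4.4) + (-0.4)·(-0.4) + (1.6)·(1.6)) / 4 = 29.2/4 = 7.3
  S[V,W] = ((0.6)·(0.8) + (2.6)·(1.8) + (-4.4)·(0.8) + (-0.4)·(-4.2) + (1.6)·(0.8)) / 4 = 4.6/4 = 1.15
  S[W,W] = ((0.8)·(0.8) + (1.8)·(1.8) + (0.8)·(0.8) + (-4.2)·(-4.2) + (0.8)·(0.8)) / 4 = 22.8/4 = 5.7

S is symmetric (S[j,i] = S[i,j]). Assembling:

S = [[6.7, 3.9, 2.2],
 [3.9, 7.3, 1.15],
 [2.2, 1.15, 5.7]]
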